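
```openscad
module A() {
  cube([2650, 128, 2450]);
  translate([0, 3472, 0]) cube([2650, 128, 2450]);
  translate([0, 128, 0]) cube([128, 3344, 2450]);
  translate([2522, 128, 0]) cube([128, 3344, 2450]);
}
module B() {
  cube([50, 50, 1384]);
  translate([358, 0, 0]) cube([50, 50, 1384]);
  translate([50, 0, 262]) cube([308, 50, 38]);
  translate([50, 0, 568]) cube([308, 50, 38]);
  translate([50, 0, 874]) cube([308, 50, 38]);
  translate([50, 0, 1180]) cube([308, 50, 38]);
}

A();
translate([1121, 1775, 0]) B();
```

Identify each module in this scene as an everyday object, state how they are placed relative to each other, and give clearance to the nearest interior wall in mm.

Clearances: x = 993, y = 1647; minimum 993 mm.

A is a house frame. B is a ladder. The ladder sits inside the house frame, centred. The clearance to the nearest interior wall is 993 mm.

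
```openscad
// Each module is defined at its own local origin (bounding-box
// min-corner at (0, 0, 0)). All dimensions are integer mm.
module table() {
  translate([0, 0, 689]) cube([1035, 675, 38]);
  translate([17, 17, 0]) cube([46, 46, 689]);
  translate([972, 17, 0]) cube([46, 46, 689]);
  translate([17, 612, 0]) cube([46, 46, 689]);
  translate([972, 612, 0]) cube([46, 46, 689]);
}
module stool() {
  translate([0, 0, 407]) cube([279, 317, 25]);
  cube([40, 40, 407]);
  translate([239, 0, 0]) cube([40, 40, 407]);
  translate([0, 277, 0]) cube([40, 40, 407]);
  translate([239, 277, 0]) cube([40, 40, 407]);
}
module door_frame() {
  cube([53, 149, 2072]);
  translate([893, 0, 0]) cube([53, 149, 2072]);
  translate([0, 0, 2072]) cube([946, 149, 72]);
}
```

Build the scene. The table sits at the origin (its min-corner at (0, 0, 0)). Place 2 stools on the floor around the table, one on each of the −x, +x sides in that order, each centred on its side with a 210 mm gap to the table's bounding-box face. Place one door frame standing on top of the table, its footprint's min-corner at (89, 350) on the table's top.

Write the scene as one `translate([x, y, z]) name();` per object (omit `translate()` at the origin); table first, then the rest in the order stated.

table();
translate([-489, 179, 0]) stool();
translate([1245, 179, 0]) stool();
translate([89, 350, 727]) door_frame();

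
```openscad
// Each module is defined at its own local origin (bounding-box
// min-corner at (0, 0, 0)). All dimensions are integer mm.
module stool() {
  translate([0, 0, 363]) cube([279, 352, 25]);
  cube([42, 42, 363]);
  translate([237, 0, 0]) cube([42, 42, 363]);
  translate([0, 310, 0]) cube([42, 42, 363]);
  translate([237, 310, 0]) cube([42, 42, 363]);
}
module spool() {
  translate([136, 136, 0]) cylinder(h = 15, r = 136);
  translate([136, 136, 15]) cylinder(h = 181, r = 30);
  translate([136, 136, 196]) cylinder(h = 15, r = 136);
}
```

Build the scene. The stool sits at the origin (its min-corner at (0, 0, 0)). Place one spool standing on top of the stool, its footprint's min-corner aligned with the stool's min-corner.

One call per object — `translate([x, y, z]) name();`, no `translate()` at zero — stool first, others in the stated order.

stool();
translate([0, 0, 388]) spool();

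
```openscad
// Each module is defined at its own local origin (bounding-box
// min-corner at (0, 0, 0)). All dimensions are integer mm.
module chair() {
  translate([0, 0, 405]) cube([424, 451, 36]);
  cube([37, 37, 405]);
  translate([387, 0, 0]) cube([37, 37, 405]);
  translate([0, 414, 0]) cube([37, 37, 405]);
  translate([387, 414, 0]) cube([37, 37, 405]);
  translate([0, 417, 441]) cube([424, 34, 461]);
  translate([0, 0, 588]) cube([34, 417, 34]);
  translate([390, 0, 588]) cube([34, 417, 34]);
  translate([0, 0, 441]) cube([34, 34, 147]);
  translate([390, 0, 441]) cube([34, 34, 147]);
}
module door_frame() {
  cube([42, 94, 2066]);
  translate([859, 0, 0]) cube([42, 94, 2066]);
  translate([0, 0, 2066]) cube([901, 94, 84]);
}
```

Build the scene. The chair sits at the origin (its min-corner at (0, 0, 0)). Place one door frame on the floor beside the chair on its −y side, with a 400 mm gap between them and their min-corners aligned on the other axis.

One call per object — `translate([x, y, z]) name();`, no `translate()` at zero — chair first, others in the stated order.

chair();
translate([0, -494, 0]) door_frame();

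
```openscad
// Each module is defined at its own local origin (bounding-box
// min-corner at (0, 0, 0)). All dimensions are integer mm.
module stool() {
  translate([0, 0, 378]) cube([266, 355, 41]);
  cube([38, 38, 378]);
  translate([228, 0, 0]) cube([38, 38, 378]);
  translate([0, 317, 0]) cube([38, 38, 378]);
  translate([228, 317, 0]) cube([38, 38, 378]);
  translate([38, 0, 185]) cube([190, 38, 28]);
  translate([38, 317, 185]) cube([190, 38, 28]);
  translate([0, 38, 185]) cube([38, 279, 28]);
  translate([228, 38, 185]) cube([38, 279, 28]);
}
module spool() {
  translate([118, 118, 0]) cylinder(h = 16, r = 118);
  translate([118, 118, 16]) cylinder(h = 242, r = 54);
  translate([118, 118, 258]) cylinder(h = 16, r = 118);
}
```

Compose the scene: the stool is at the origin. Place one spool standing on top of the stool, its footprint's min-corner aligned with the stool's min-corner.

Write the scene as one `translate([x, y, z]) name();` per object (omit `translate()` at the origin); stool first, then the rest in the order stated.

stool();
translate([0, 0, 419]) spool();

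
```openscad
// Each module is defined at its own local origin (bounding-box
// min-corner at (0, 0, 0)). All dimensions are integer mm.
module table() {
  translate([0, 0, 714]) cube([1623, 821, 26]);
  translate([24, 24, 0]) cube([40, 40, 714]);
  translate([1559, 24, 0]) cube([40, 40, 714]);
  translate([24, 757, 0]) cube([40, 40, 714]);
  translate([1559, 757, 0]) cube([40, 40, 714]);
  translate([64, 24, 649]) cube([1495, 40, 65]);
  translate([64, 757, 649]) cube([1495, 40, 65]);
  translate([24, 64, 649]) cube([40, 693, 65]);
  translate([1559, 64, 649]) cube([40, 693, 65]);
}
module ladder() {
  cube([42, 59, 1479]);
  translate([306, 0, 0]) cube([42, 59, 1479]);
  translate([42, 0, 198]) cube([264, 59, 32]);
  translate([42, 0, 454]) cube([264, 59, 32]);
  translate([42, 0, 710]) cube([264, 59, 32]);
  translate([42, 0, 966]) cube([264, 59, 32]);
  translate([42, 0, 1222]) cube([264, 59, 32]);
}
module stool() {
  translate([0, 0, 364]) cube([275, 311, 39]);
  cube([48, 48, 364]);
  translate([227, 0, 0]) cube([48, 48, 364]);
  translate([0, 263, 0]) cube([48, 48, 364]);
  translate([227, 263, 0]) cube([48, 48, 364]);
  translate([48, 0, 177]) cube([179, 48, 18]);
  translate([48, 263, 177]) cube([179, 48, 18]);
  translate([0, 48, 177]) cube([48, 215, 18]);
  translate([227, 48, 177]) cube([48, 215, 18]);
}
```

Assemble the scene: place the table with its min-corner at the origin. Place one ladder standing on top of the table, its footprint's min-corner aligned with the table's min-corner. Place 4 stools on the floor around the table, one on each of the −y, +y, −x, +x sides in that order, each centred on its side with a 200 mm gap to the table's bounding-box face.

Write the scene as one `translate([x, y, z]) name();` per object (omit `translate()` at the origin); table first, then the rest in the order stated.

table();
translate([0, 0, 740]) ladder();
translate([674, -511, 0]) stool();
translate([674, 1021, 0]) stool();
translate([-475, 255, 0]) stool();
translate([1823, 255, 0]) stool();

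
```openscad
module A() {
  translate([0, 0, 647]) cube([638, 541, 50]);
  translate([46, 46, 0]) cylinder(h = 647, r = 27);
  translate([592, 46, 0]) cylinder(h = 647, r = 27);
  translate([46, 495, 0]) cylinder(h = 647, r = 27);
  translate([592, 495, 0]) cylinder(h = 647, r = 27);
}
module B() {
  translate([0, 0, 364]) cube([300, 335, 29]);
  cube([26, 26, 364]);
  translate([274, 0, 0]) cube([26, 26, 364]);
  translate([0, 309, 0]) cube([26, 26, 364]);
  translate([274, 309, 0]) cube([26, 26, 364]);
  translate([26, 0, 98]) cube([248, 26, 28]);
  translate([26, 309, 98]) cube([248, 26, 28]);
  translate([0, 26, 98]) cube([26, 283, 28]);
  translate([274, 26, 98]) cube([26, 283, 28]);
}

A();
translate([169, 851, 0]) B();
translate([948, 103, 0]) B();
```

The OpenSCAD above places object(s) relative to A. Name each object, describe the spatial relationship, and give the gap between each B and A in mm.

A is a table. B is a stool. Two stools sit around the table at the +y, +x sides. The gap between each stool and the table is 310 mm.

Each stool's nearest face is 310 mm from the table's bounding box.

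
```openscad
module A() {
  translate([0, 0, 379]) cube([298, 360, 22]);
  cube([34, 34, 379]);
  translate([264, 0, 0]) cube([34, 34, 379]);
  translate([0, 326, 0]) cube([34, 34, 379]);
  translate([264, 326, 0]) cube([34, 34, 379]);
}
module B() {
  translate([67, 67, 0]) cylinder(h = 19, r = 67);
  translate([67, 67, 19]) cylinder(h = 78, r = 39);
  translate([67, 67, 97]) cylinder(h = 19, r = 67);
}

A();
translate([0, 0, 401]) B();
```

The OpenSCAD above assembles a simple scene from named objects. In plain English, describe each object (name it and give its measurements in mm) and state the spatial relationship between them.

A is a four-legged stool. The seat is 298×360 mm, 22 mm thick, top at z = 401 mm. It stands on four square legs, each 34×34 mm in cross-section, from z = 0 to the seat underside, each flush with a corner of the seat.

B is a spool: two coaxial disc flanges of radius 67 mm and thickness 19 mm, joined by a core cylinder of radius 39 mm and height 78 mm. The lower flange rests on z = 0 and the three cylinders share a vertical axis.

The spool is on top of the stool.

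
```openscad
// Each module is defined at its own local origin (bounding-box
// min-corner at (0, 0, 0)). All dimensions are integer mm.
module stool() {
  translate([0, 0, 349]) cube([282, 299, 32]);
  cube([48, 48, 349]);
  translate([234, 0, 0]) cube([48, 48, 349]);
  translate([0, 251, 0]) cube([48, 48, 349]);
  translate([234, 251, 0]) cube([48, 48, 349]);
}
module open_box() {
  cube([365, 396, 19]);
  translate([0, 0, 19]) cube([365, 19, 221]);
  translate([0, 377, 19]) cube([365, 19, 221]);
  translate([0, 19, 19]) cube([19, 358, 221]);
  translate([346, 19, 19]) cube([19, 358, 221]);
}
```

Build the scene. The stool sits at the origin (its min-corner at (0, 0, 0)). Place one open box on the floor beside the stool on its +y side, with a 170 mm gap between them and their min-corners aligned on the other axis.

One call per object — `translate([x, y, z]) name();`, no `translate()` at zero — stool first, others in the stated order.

stool();
translate([0, 469, 0]) open_box();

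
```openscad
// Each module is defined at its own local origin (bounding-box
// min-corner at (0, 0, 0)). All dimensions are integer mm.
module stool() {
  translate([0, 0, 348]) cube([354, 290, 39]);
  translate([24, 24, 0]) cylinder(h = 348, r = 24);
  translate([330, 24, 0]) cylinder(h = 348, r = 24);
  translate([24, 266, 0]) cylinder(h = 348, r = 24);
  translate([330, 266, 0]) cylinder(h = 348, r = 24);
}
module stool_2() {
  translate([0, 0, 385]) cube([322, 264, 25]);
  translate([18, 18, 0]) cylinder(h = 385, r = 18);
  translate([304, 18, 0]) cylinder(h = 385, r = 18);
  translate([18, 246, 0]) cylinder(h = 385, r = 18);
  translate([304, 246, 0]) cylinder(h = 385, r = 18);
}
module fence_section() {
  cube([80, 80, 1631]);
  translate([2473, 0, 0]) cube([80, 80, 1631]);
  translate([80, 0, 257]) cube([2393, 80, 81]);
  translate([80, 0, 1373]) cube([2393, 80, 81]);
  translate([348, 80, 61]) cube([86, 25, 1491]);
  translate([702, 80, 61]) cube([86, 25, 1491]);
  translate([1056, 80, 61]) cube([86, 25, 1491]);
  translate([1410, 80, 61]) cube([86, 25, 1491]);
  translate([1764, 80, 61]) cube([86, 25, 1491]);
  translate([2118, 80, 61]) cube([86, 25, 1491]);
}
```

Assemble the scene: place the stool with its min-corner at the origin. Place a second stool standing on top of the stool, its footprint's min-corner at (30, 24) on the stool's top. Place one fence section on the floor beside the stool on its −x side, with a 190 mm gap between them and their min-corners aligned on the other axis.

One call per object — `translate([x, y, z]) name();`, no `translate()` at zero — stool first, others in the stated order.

stool();
translate([30, 24, 387]) stool_2();
translate([-2743, 0, 0]) fence_section();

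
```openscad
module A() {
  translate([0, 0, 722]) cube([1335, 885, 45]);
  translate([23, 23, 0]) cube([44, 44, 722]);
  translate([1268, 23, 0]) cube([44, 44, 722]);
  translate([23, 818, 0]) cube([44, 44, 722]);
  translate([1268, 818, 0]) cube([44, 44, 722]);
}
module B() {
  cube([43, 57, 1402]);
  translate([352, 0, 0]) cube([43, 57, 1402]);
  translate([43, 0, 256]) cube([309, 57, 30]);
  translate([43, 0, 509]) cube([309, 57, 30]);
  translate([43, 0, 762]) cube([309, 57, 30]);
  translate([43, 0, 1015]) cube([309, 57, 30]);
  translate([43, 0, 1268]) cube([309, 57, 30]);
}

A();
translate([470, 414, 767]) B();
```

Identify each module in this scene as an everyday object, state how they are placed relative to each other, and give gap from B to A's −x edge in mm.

The ladder's min-x is at 470; the table's min-x is 0; gap = 470 mm.

A is a table. B is a ladder. The ladder is on top of the table, centred. The gap from the ladder to the table's −x edge is 470 mm.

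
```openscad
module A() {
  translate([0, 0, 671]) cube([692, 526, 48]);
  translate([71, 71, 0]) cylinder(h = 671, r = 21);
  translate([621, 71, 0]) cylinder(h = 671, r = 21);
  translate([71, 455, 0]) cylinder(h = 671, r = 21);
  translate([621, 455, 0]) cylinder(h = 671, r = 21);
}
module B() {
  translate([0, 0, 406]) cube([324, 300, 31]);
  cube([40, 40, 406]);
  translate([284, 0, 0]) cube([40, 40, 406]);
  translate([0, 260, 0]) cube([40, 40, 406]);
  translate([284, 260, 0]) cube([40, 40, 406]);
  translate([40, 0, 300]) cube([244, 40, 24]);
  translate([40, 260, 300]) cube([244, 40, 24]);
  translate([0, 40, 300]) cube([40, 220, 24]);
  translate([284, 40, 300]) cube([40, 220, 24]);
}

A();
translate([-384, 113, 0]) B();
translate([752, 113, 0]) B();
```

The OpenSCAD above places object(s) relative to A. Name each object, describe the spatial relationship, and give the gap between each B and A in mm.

Each stool's nearest face is 60 mm from the table's bounding box.

A is a table. B is a stool. Two stools sit around the table at the −x, +x sides. The gap between each stool and the table is 60 mm.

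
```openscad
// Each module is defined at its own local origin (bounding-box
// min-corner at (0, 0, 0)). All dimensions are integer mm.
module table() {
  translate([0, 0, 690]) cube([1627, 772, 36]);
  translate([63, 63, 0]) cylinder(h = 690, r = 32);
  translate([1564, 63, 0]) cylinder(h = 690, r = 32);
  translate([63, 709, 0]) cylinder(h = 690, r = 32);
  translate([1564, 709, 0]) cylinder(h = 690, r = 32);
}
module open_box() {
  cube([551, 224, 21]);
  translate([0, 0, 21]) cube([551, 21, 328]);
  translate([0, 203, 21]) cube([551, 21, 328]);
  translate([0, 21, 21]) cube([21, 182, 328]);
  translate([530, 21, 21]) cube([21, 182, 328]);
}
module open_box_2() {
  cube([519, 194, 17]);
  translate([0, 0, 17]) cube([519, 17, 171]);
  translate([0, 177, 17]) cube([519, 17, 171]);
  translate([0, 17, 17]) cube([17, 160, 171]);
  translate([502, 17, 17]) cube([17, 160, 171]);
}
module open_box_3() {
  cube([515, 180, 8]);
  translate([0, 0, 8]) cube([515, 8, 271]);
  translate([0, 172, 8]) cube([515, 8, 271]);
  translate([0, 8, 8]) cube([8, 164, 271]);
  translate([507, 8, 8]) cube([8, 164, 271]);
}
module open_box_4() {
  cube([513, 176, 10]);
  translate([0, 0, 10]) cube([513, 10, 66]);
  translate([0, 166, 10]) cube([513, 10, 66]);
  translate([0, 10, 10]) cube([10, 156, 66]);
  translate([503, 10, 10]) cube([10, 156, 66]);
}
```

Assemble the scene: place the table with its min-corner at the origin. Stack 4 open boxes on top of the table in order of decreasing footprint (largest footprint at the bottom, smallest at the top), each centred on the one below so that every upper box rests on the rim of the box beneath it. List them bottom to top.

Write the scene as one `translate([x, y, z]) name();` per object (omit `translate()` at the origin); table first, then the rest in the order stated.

table();
translate([538, 274, 726]) open_box();
translate([554, 289, 1075]) open_box_2();
translate([556, 296, 1263]) open_box_3();
translate([557, 298, 1542]) open_box_4();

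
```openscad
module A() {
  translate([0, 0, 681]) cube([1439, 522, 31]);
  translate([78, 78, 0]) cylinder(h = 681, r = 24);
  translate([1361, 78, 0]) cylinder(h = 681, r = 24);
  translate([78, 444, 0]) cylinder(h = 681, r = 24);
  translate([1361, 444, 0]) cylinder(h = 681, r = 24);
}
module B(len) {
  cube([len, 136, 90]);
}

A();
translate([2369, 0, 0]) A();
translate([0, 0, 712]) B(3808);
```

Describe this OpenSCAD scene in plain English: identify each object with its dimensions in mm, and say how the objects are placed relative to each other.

A is a rectangular dining table. The top is 1439×522×31 mm with its upper surface at z = 712 mm. It stands on four round legs of 48 mm diameter, each leg's bounding box inset 54 mm from the nearest pair of top edges, running from the floor to the underside of the top.

B is a rectangular beam 3808 mm long (x), 136 mm deep (y), 90 mm thick (z).

The beam spans the tops of two tables placed 930 mm apart, resting at z = 712 mm.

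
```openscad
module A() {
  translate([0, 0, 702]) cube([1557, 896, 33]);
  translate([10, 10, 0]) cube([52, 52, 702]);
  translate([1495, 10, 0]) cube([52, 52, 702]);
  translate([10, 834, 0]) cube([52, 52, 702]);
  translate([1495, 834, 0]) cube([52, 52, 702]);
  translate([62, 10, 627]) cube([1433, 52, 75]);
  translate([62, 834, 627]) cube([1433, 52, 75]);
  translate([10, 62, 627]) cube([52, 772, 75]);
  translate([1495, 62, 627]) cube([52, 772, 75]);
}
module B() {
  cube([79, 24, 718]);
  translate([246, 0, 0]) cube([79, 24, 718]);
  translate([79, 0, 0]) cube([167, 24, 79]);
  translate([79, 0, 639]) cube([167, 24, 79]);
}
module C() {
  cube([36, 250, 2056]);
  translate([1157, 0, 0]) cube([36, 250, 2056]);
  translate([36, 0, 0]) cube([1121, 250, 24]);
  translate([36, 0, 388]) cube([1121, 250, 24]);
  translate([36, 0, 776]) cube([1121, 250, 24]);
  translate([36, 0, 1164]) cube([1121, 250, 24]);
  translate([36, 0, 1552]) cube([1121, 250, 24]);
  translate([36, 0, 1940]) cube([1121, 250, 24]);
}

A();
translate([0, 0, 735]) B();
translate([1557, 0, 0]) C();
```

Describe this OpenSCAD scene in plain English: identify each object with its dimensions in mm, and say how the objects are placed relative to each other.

A is a rectangular dining table. The top is 1557×896×33 mm with its upper surface at z = 735 mm. It stands on four 52×52 mm square legs, each inset 10 mm from the nearest pair of top edges, running from the floor to the underside of the top. Four apron rails, 52 mm thick and 75 mm tall, run between adjacent legs with their top edges flush with the underside of the top and their outer faces flush with the legs' outer faces.

B is a rectangular picture frame lying in the x–z plane (depth along y). The opening is 167 mm wide (x) by 560 mm tall (z), surrounded by a border 79 mm wide on all four sides. The frame is 24 mm deep and is made of two full-height vertical stiles with two horizontal rails fitted between them.

C is an open bookshelf. Two side panels, each 36 mm thick, 250 mm deep and 2056 mm tall, stand 1193 mm apart (outside-to-outside). Between them sit 6 shelves, each 24 mm thick and 250 mm deep, spanning the full gap between the sides. The bottom shelf rests on the floor (its underside at z = 0) and the clear gap between one shelf's top and the next shelf's underside is 364 mm.

The picture frame is on top of the table. The bookshelf is against the table's +x side, with their −y faces flush.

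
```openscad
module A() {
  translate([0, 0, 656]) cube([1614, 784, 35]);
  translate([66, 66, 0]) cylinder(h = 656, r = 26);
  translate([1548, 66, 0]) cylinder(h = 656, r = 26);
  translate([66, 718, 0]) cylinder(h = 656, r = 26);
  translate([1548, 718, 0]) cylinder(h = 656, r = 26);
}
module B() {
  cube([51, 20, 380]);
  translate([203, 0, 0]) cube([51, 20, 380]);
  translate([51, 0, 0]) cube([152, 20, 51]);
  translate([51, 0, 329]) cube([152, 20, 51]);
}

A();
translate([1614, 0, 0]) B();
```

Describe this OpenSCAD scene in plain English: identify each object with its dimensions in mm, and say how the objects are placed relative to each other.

A is a table with a 1614×784 mm rectangular top, 35 mm thick, top surface at z = 691 mm, supported by four round legs of 52 mm diameter, each leg's bounding box inset 40 mm from the nearest pair of top edges, running from the floor.

B is a picture frame with a 152×278 mm rectangular opening (x by z) and a uniform 51 mm border on every side. Frame depth is 20 mm along y. It is built from two vertical stiles running the full outside height and two horizontal rails spanning the gap between the stiles.

The picture frame is against the table's +x side, with their −y faces flush.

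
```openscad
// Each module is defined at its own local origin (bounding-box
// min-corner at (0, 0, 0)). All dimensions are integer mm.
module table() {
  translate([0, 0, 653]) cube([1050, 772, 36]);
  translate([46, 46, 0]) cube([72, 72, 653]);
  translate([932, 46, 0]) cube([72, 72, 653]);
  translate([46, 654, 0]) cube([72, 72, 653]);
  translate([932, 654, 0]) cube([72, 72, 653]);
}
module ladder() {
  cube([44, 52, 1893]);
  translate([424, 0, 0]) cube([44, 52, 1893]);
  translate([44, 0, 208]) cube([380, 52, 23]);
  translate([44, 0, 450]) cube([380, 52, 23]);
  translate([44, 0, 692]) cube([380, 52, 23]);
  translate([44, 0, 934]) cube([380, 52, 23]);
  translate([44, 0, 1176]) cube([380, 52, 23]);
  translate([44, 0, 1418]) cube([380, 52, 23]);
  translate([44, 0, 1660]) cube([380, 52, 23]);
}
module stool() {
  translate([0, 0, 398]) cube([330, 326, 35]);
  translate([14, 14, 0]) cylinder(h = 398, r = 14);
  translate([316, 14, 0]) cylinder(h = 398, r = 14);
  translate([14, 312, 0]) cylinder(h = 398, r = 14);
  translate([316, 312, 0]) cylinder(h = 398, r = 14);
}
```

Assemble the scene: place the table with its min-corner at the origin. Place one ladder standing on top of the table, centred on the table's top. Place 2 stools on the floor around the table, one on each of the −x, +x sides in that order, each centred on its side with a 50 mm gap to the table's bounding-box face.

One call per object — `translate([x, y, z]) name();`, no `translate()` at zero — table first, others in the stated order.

table();
translate([291, 360, 689]) ladder();
translate([-380, 223, 0]) stool();
translate([1100, 223, 0]) stool();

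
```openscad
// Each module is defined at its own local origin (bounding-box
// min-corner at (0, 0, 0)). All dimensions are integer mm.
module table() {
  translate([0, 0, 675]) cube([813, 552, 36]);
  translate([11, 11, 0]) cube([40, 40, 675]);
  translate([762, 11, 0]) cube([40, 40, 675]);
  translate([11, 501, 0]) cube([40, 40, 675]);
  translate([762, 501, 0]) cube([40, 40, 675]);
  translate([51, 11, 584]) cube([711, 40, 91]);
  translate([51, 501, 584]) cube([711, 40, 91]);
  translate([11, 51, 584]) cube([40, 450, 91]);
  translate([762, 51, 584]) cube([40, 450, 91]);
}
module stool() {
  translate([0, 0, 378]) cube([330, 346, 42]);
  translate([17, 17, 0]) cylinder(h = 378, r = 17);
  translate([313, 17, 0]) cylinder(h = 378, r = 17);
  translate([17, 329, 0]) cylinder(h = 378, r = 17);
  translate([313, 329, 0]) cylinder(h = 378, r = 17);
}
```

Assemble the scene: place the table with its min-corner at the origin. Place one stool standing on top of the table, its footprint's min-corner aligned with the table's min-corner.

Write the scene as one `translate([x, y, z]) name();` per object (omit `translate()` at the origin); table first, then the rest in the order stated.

table();
translate([0, 0, 711]) stool();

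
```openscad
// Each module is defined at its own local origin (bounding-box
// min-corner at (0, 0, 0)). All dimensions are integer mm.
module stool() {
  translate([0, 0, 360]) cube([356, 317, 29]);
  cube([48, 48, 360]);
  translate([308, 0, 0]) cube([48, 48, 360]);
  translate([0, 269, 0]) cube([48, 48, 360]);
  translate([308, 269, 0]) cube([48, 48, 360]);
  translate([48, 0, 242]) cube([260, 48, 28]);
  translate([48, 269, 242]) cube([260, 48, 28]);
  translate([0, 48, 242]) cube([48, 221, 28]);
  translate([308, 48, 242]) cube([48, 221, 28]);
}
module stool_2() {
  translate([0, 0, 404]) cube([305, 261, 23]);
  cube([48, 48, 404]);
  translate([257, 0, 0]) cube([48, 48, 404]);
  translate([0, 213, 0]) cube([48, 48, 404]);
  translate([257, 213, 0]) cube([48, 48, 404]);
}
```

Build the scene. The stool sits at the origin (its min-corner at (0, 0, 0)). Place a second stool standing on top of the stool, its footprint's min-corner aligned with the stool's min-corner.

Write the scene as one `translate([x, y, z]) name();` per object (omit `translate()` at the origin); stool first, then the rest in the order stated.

stool();
translate([0, 0, 389]) stool_2();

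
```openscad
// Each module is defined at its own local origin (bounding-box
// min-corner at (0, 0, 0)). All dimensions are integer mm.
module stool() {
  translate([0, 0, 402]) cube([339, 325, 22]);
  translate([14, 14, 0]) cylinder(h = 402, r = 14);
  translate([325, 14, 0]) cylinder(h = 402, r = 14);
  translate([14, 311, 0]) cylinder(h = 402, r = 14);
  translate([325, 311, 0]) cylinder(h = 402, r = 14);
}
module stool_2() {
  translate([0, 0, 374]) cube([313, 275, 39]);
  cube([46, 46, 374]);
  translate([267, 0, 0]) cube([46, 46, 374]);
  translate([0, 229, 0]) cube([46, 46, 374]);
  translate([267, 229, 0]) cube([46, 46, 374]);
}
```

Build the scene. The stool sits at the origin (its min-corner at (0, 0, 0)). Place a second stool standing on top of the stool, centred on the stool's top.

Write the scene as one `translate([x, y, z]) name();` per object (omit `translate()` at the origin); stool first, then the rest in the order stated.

stool();
translate([13, 25, 424]) stool_2();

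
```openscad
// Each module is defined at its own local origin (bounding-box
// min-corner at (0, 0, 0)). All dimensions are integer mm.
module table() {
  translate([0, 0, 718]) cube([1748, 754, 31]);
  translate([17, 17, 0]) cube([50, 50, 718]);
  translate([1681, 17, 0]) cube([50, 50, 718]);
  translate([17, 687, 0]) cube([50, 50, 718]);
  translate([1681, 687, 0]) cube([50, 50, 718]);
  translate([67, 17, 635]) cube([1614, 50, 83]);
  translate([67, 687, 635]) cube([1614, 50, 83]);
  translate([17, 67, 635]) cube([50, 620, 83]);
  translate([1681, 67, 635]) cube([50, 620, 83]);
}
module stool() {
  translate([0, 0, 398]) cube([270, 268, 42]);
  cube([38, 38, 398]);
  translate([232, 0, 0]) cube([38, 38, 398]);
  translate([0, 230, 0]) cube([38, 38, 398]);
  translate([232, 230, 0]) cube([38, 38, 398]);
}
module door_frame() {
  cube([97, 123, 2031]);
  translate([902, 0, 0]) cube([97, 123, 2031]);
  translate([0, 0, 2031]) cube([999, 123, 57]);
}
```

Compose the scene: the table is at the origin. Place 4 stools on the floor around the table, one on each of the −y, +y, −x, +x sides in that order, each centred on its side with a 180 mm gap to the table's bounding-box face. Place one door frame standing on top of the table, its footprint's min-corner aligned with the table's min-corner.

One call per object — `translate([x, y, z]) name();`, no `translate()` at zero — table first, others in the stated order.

table();
translate([739, -448, 0]) stool();
translate([739, 934, 0]) stool();
translate([-450, 243, 0]) stool();
translate([1928, 243, 0]) stool();
translate([0, 0, 749]) door_frame();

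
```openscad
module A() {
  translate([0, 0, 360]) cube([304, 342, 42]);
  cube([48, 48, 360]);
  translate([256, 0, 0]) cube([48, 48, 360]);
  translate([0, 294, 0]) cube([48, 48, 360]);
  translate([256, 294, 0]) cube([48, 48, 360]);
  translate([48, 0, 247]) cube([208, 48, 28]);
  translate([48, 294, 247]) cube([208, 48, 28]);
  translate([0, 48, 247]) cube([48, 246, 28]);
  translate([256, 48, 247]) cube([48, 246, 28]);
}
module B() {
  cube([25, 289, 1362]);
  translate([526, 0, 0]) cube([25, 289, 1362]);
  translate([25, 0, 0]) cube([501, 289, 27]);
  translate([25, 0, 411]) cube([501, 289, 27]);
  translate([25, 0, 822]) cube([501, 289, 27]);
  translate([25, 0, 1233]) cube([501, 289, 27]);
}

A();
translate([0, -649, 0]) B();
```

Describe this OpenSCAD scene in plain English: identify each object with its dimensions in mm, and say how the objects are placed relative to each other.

A is a simple wooden stool: a rectangular seat 304 mm (x) by 342 mm (y), 42 mm thick, top face at z = 402 mm, on four square legs, each 48×48 mm in cross-section. The legs rest on z = 0, each flush with a corner of the seat. Four stretchers, 48 mm wide and 28 mm tall, connect adjacent legs with their undersides at z = 247 mm, each running between the inner faces of the legs it joins and aligned with the legs' outer faces on the other axis.

B is a bookshelf 551 mm wide overall, 289 mm deep and 1362 mm tall. The two sides are 25 mm thick vertical panels. 4 horizontal shelves of 27 mm thickness span between the inner faces of the sides; the lowest shelf sits on the floor and shelves are stacked with a clear vertical gap of 384 mm between each pair.

The bookshelf is on the floor beside the stool on its −y side.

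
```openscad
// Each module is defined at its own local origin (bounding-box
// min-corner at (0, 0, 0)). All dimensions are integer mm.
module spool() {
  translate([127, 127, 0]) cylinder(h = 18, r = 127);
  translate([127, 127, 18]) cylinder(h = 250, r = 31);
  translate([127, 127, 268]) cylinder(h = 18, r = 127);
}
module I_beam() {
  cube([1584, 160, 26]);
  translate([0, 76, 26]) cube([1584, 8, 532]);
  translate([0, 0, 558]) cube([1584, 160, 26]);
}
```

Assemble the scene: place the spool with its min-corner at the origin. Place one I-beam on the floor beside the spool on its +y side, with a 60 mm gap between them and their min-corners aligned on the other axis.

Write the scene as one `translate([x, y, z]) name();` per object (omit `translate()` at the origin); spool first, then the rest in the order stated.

spool();
translate([0, 314, 0]) I_beam();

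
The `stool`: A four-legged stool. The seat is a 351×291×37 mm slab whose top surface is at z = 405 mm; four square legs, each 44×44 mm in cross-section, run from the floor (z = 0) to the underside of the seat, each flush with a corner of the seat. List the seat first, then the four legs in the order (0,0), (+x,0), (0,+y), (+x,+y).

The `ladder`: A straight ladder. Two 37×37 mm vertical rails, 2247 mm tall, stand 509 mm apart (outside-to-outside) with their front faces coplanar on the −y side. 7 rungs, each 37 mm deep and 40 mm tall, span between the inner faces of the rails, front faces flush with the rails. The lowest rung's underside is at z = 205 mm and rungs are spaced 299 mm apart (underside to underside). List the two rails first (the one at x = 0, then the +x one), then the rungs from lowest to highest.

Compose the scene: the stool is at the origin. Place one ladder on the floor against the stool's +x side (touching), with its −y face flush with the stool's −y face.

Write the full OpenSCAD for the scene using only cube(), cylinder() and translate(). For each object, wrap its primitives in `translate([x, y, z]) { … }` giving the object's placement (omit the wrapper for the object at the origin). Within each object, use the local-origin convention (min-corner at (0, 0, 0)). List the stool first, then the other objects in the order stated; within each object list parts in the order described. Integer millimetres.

translate([0, 0, 368]) cube([351, 291, 37]);
cube([44, 44, 368]);
translate([307, 0, 0]) cube([44, 44, 368]);
translate([0, 247, 0]) cube([44, 44, 368]);
translate([307, 247, 0]) cube([44, 44, 368]);
translate([351, 0, 0]) {
  cube([37, 37, 2247]);
  translate([472, 0, 0]) cube([37, 37, 2247]);
  translate([37, 0, 205]) cube([435, 37, 40]);
  translate([37, 0, 504]) cube([435, 37, 40]);
  translate([37, 0, 803]) cube([435, 37, 40]);
  translate([37, 0, 1102]) cube([435, 37, 40]);
  translate([37, 0, 1401]) cube([435, 37, 40]);
  translate([37, 0, 1700]) cube([435, 37, 40]);
  translate([37, 0, 1999]) cube([435, 37, 40]);
}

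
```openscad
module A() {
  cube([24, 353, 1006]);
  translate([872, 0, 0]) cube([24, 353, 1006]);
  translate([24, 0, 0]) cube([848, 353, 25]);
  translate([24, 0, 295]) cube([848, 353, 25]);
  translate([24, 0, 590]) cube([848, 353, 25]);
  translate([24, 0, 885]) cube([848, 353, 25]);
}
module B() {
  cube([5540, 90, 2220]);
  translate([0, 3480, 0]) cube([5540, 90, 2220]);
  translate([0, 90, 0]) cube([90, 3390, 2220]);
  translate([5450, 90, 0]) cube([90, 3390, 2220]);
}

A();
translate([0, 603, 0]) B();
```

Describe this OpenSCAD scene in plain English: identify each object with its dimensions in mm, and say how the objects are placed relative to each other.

A is a bookshelf 896 mm wide overall, 353 mm deep and 1006 mm tall. The two sides are 24 mm thick vertical panels. 4 horizontal shelves of 25 mm thickness span between the inner faces of the sides; the lowest shelf sits on the floor and shelves are stacked with a clear vertical gap of 270 mm between each pair.

B is the wall frame of a small rectangular building: four walls, each 2220 mm tall and 90 mm thick, enclosing a footprint 5540 mm (x) by 3570 mm (y) outside-to-outside, with no floor or roof. The front and back walls (the −y and +y sides) span the full width; the two side walls fit between them.

The house frame is on the floor beside the bookshelf on its +y side.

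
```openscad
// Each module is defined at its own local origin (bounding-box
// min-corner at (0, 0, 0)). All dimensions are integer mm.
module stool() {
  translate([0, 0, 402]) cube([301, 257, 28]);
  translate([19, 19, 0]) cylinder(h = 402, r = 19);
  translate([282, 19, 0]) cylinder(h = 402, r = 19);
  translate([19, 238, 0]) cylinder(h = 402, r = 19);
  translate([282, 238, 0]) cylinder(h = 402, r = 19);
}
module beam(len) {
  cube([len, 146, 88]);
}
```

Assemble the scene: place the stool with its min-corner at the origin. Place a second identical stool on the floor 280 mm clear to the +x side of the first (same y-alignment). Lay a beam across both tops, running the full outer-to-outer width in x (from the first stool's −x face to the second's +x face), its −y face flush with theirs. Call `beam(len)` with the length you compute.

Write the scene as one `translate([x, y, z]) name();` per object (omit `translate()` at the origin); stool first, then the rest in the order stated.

stool();
translate([581, 0, 0]) stool();
translate([0, 0, 430]) beam(882);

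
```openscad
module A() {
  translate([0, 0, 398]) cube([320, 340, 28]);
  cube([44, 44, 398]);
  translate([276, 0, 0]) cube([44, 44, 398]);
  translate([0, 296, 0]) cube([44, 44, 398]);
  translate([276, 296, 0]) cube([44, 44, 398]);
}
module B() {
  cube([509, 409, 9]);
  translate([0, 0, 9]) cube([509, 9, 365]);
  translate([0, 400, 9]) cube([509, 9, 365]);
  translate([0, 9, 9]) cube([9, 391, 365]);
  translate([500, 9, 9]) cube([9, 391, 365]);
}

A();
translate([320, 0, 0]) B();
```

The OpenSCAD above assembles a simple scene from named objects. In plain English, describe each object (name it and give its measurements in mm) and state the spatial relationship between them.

A is a simple wooden stool: a rectangular seat 320 mm (x) by 340 mm (y), 28 mm thick, top face at z = 426 mm, on four square legs, each 44×44 mm in cross-section. The legs rest on z = 0, each flush with a corner of the seat.

B is an open-topped rectangular box: outside dimensions 509×409×374 mm, with a uniform wall and base thickness of 9 mm. The base is a full 509×409 slab on the floor; four walls sit on top of the base. The front and back walls (the −y and +y sides) span the full width; the two side walls fit between them.

The open box is against the stool's +x side, with their −y faces flush.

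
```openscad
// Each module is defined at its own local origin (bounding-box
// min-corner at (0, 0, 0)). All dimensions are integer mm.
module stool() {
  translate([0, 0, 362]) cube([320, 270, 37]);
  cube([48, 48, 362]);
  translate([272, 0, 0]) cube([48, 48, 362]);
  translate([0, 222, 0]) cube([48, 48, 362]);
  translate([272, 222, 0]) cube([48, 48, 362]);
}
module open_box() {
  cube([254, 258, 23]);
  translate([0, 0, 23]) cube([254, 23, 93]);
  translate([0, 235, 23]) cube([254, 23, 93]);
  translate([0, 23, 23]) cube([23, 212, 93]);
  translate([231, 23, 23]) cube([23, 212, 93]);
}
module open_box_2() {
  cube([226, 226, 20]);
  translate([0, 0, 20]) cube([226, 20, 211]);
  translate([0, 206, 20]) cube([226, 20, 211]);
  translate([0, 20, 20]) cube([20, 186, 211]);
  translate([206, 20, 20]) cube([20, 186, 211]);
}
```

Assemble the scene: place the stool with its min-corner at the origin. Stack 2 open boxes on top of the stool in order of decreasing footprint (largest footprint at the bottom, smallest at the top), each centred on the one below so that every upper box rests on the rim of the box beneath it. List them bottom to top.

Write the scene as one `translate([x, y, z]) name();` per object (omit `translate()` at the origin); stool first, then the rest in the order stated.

stool();
translate([33, 6, 399]) open_box();
translate([47, 22, 515]) open_box_2();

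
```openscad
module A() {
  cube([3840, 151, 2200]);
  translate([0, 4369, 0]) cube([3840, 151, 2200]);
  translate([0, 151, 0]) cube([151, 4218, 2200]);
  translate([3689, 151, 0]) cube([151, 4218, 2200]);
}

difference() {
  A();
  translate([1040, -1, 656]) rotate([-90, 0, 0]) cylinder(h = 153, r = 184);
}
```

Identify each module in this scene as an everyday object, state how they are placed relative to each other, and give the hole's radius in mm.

A is a house frame. The house frame has a circular hole through its front wall. The hole's radius is 184 mm.

The subtracted cylinder has r = 184 mm.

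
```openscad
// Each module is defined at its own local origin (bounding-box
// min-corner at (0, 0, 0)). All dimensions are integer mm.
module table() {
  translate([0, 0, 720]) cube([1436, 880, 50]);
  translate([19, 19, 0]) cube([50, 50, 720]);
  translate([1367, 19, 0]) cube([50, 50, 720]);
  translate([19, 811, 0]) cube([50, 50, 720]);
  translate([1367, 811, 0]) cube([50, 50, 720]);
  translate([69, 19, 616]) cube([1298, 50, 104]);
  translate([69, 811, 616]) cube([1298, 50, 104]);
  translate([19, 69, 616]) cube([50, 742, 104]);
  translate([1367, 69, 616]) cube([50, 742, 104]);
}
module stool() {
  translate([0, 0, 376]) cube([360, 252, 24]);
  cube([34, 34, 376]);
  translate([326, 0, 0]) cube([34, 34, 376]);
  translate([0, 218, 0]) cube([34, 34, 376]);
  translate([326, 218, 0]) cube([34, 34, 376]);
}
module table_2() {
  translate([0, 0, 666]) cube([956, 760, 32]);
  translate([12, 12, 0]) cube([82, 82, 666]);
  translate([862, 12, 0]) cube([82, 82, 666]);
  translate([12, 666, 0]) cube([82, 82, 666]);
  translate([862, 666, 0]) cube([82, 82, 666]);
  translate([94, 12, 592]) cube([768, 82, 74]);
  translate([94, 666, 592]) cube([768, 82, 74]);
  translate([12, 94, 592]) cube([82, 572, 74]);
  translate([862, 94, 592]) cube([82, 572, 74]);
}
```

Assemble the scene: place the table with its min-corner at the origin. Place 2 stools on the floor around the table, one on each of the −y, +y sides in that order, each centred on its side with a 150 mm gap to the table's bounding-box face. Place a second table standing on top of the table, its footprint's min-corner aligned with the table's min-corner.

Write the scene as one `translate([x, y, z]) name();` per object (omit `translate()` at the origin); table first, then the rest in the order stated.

table();
translate([538, -402, 0]) stool();
translate([538, 1030, 0]) stool();
translate([0, 0, 770]) table_2();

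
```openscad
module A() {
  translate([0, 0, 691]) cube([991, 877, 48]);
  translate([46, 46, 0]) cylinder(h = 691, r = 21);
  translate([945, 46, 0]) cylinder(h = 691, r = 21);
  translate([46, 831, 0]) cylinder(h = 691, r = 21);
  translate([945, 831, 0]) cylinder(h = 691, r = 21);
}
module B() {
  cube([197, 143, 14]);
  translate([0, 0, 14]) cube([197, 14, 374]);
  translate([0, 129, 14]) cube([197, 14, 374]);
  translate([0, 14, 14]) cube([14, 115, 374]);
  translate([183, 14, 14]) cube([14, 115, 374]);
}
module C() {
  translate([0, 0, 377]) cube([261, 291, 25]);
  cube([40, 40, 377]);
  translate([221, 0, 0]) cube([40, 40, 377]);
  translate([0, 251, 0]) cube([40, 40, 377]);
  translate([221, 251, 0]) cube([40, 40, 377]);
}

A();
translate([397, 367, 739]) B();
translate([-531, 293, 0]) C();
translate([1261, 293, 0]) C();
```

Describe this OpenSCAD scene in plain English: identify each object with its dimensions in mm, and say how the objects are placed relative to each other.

A is a table: top 991 mm (x) × 877 mm (y), 48 mm thick, upper face at z = 739 mm, on four round legs of 42 mm diameter, each leg's bounding box inset 25 mm from the nearest pair of top edges, running from z = 0 to the bottom of the top.

B is an open storage box with external size 197×143×388 mm and wall thickness 14 mm (the base is also 14 mm thick). The base covers the whole footprint; the four walls stand on the base, with the y-facing walls full-width and the x-facing walls fitting between their inner faces.

C is a four-legged stool. The seat is 261×291 mm, 25 mm thick, top at z = 402 mm. It stands on four square legs, each 40×40 mm in cross-section, from z = 0 to the seat underside, each flush with a corner of the seat.

The open box is on top of the table, centred. Two stools sit around the table at the −x, +x sides.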